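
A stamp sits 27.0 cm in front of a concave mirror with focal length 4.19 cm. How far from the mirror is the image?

Mirror equation: 1/q = 1/f − 1/p = 1/(4.190) − 1/(27.0) = 0.2387 − 0.03704 = 0.2016, so q = 4.96 cm.
The image is real, inverted and reduced, in front of the mirror.

4.96 cm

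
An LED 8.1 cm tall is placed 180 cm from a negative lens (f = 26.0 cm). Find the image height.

1.02 cm

For a negative lens, f = -26.0 cm.
1/d_i = 1/f − 1/d_o = 1/(-26.00) − 1/(180) = -0.04402, so d_i = -22.72 cm.
m = −d_i/d_o = +0.1262.
|h_i| = |m|·h_o = 0.1262 × 8.1 = 1.02 cm. The image is virtual, upright and reduced, on the same side as the object.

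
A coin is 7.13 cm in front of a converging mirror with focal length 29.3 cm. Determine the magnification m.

m = +1.32

1/d_i = 1/f − 1/d_o = 1/(29.30) − 1/(7.13) = -0.1061, so d_i = -9.423 cm.
m = −d_i/d_o = −(-9.423)/(7.13) = +1.32.
The image is virtual, upright and enlarged, behind the mirror.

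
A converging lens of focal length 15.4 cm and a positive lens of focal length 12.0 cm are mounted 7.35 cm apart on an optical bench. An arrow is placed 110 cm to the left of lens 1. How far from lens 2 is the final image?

Lens 1: 1/d_i1 = 1/f₁ − 1/d_o1 = 1/(15.4) − 1/(110) = 0.05584, so d_i1 = 17.91 cm.
The intermediate image is 17.91 cm to the right of lens 1, which lies 10.56 cm to the right of lens 2 — a virtual object — so d_o2 = −10.56 cm.
Lens 2: 1/d_i2 = 1/f₂ − 1/d_o2 = 1/(12.0) − 1/(-10.56) = 0.1780, so d_i2 = 5.62 cm.
The final image is real, 5.62 cm to the right of lens 2 (overall magnification ≈ -0.087).

5.62 cm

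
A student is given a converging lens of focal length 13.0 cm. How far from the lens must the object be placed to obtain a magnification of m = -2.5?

18.2 cm

m = −d_i/d_o ⇒ d_i = −m·d_o.
1/f = 1/d_o + 1/d_i = 1/d_o − 1/(m·d_o) = (1 − 1/m)/d_o, so d_o = f(1 − 1/m) = (13.00)(1 − 1/(-2.5)) = 18.2 cm.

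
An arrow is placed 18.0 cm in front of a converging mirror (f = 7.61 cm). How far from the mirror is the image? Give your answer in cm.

Mirror equation: 1/q = 1/f − 1/p = 1/(7.610) − 1/(18.0) = 0.1314 − 0.05556 = 0.07585, so q = 13.2 cm.
The image is real, inverted and reduced, in front of the mirror.

13.2 cm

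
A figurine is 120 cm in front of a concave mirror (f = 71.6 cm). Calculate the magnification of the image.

m = -1.48

1/d_i = 1/f − 1/d_o = 1/(71.60) − 1/(120) = 0.005633, so d_i = 177.5 cm.
m = −d_i/d_o = −(177.5)/(120) = -1.48.
The image is real, inverted and enlarged, in front of the mirror.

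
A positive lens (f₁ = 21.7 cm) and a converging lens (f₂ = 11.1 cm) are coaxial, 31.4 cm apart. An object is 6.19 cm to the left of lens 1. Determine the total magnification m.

Lens 1: 1/d_i1 = 1/(21.7) − 1/(6.19) = -0.1155, so d_i1 = -8.660 cm; m₁ = −d_i1/d_o1 = +1.399.
d_o2 = 31.4 − (-8.660) = 40.06 cm.
Lens 2: 1/d_i2 = 1/(11.1) − 1/(40.06) = 0.06513, so d_i2 = 15.35 cm; m₂ = −d_i2/d_o2 = -0.3833.
m = m₁·m₂ = (+1.399)(-0.3833) = -0.536.

m = -0.536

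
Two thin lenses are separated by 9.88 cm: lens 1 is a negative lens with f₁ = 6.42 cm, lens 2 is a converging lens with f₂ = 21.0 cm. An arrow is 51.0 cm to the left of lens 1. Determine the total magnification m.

f₁ = −6.42 cm (diverging).
Lens 1: 1/d_i1 = 1/(-6.42) − 1/(51.0) = -0.1754, so d_i1 = -5.702 cm; m₁ = −d_i1/d_o1 = +0.1118.
d_o2 = 9.88 − (-5.702) = 15.58 cm.
Lens 2: 1/d_i2 = 1/(21.0) − 1/(15.58) = -0.01657, so d_i2 = -60.37 cm; m₂ = −d_i2/d_o2 = +3.875.
m = m₁·m₂ = (+0.1118)(+3.875) = +0.433.

m = +0.433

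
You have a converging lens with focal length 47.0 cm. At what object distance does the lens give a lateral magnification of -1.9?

71.7 cm

m = −d_i/d_o ⇒ d_i = −m·d_o.
1/f = 1/d_o + 1/d_i = 1/d_o − 1/(m·d_o) = (1 − 1/m)/d_o, so d_o = f(1 − 1/m) = (47.00)(1 − 1/(-1.9)) = 71.7 cm.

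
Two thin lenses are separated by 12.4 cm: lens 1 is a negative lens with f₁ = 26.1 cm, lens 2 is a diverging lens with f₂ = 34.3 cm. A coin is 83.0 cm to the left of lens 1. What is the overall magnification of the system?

f₁ = −26.1 cm (diverging).
Lens 1: 1/d_i1 = 1/(-26.1) − 1/(83.0) = -0.05036, so d_i1 = -19.86 cm; m₁ = −d_i1/d_o1 = +0.2393.
d_o2 = 12.4 − (-19.86) = 32.26 cm.
f₂ = −34.3 cm (diverging).
Lens 2: 1/d_i2 = 1/(-34.3) − 1/(32.26) = -0.06015, so d_i2 = -16.62 cm; m₂ = −d_i2/d_o2 = +0.5153.
m = m₁·m₂ = (+0.2393)(+0.5153) = +0.123.

m = +0.123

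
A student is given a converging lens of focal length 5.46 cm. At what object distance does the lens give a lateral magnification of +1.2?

0.910 cm

m = −d_i/d_o ⇒ d_i = −m·d_o.
1/f = 1/d_o + 1/d_i = 1/d_o − 1/(m·d_o) = (1 − 1/m)/d_o, so d_o = f(1 − 1/m) = (5.460)(1 − 1/(+1.2)) = 0.910 cm.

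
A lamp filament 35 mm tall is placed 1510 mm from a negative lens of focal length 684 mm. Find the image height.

10.9 mm

For a negative lens, f = -684 mm.
1/d_i = 1/f − 1/d_o = 1/(-684.0) − 1/(1510) = -0.002124, so d_i = -470.8 mm.
m = −d_i/d_o = +0.3118.
|h_i| = |m|·h_o = 0.3118 × 35 = 10.9 mm. The image is virtual, upright and reduced, on the same side as the object.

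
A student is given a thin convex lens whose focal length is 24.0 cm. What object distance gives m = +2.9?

15.7 cm

m = −d_i/d_o ⇒ d_i = −m·d_o.
1/f = 1/d_o + 1/d_i = 1/d_o − 1/(m·d_o) = (1 − 1/m)/d_o, so d_o = f(1 − 1/m) = (24.00)(1 − 1/(+2.9)) = 15.7 cm.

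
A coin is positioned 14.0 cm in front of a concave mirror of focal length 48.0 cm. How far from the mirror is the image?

Mirror equation: 1/s_i = 1/f − 1/s_o = 1/(48.00) − 1/(14.0) = 0.02083 − 0.07143 = -0.05060, so s_i = -19.8 cm.
The image is virtual, upright and enlarged, behind the mirror.

19.8 cm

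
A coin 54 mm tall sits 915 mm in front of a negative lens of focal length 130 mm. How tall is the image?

For a negative lens, f = -130 mm.
1/d_i = 1/f − 1/d_o = 1/(-130.0) − 1/(915) = -0.008785, so d_i = -113.8 mm.
m = −d_i/d_o = +0.1244.
|h_i| = |m|·h_o = 0.1244 × 54 = 6.72 mm. The image is virtual, upright and reduced, on the same side as the object.

6.72 mm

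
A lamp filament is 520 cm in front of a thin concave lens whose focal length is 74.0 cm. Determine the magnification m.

For a concave lens, f = -74.0 cm.
1/d_i = 1/f − 1/d_o = 1/(-74.00) − 1/(520) = -0.01544, so d_i = -64.78 cm.
m = −d_i/d_o = −(-64.78)/(520) = +0.125.
The image is virtual, upright and reduced, on the same side as the object.

m = +0.125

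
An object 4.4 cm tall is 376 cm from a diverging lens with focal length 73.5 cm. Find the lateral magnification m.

For a diverging lens, f = -73.5 cm.
1/d_i = 1/f − 1/d_o = 1/(-73.50) − 1/(376) = -0.01627, so d_i = -61.48 cm.
m = −d_i/d_o = −(-61.48)/(376) = +0.164.
The image is virtual, upright and reduced, on the same side as the object.

m = +0.164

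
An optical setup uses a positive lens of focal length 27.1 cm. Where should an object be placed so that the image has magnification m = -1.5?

45.2 cm

m = −d_i/d_o ⇒ d_i = −m·d_o.
1/f = 1/d_o + 1/d_i = 1/d_o − 1/(m·d_o) = (1 − 1/m)/d_o, so d_o = f(1 − 1/m) = (27.10)(1 − 1/(-1.5)) = 45.2 cm.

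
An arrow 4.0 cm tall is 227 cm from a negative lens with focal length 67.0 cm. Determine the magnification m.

For a negative lens, f = -67.0 cm.
1/d_i = 1/f − 1/d_o = 1/(-67.00) − 1/(227) = -0.01933, so d_i = -51.73 cm.
m = −d_i/d_o = −(-51.73)/(227) = +0.228.
The image is virtual, upright and reduced, on the same side as the object.

m = +0.228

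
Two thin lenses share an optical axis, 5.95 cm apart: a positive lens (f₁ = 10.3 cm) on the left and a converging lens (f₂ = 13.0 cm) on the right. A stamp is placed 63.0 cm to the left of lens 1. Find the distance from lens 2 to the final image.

Lens 1: 1/d_i1 = 1/f₁ − 1/d_o1 = 1/(10.3) − 1/(63.0) = 0.08121, so d_i1 = 12.31 cm.
The intermediate image is 12.31 cm to the right of lens 1, which lies 6.360 cm to the right of lens 2 — a virtual object — so d_o2 = −6.360 cm.
Lens 2: 1/d_i2 = 1/f₂ − 1/d_o2 = 1/(13.0) − 1/(-6.360) = 0.2342, so d_i2 = 4.27 cm.
The final image is real, 4.27 cm to the right of lens 2 (overall magnification ≈ -0.13).

4.27 cm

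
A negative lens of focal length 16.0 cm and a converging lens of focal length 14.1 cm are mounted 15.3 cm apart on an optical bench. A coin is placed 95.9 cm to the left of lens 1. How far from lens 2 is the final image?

27.4 cm

Lens 1 is diverging, so f₁ = −16.0 cm.
Lens 1: 1/d_i1 = 1/f₁ − 1/d_o1 = 1/(-16.0) − 1/(95.9) = -0.07293, so d_i1 = -13.71 cm.
The intermediate image is 13.71 cm to the left of lens 1 (virtual), which is 15.3 − (-13.71) = 29.01 cm to the left of lens 2, so d_o2 = +29.01 cm.
Lens 2: 1/d_i2 = 1/f₂ − 1/d_o2 = 1/(14.1) − 1/(29.01) = 0.03645, so d_i2 = 27.4 cm.
The final image is real, 27.4 cm to the right of lens 2 (overall magnification ≈ -0.14).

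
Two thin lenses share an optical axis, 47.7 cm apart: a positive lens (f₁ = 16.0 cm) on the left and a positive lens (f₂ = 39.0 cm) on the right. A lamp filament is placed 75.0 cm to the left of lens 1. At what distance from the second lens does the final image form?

Lens 1: 1/d_i1 = 1/f₁ − 1/d_o1 = 1/(16.0) − 1/(75.0) = 0.04917, so d_i1 = 20.34 cm.
The intermediate image is 20.34 cm to the right of lens 1, which is 47.7 − (20.34) = 27.36 cm to the left of lens 2, so d_o2 = +27.36 cm.
Lens 2: 1/d_i2 = 1/f₂ − 1/d_o2 = 1/(39.0) − 1/(27.36) = -0.01091, so d_i2 = -91.7 cm.
The final image is virtual, 91.7 cm to the left of lens 2 (overall magnification ≈ -0.91).

91.7 cm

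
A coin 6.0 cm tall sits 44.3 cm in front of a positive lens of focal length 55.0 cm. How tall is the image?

1/d_i = 1/f − 1/d_o = 1/(55.00) − 1/(44.3) = -0.004392, so d_i = -227.7 cm.
m = −d_i/d_o = +5.140.
|h_i| = |m|·h_o = 5.140 × 6.0 = 30.8 cm. The image is virtual, upright and enlarged, on the same side as the object.

30.8 cm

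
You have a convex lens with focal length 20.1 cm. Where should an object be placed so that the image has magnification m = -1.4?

34.5 cm

m = −d_i/d_o ⇒ d_i = −m·d_o.
1/f = 1/d_o + 1/d_i = 1/d_o − 1/(m·d_o) = (1 − 1/m)/d_o, so d_o = f(1 − 1/m) = (20.10)(1 − 1/(-1.4)) = 34.5 cm.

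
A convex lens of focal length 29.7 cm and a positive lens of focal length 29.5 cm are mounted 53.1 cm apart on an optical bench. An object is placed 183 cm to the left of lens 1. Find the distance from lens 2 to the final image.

43.9 cm

Lens 1: 1/d_i1 = 1/f₁ − 1/d_o1 = 1/(29.7) − 1/(183) = 0.02821, so d_i1 = 35.45 cm.
The intermediate image is 35.45 cm to the right of lens 1, which is 53.1 − (35.45) = 17.65 cm to the left of lens 2, so d_o2 = +17.65 cm.
Lens 2: 1/d_i2 = 1/f₂ − 1/d_o2 = 1/(29.5) − 1/(17.65) = -0.02276, so d_i2 = -43.9 cm.
The final image is virtual, 43.9 cm to the left of lens 2 (overall magnification ≈ -0.48).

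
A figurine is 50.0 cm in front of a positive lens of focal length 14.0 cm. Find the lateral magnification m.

1/d_i = 1/f − 1/d_o = 1/(14.00) − 1/(50.0) = 0.05143, so d_i = 19.44 cm.
m = −d_i/d_o = −(19.44)/(50.0) = -0.389.
The image is real, inverted and reduced, on the far side of the lens.

m = -0.389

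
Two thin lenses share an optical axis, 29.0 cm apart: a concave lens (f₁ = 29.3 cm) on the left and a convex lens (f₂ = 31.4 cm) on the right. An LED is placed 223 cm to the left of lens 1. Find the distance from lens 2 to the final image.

73.4 cm

Lens 1 is diverging, so f₁ = −29.3 cm.
Lens 1: 1/d_i1 = 1/f₁ − 1/d_o1 = 1/(-29.3) − 1/(223) = -0.03861, so d_i1 = -25.90 cm.
The intermediate image is 25.90 cm to the left of lens 1 (virtual), which is 29.0 − (-25.90) = 54.90 cm to the left of lens 2, so d_o2 = +54.90 cm.
Lens 2: 1/d_i2 = 1/f₂ − 1/d_o2 = 1/(31.4) − 1/(54.90) = 0.01363, so d_i2 = 73.4 cm.
The final image is real, 73.4 cm to the right of lens 2 (overall magnification ≈ -0.16).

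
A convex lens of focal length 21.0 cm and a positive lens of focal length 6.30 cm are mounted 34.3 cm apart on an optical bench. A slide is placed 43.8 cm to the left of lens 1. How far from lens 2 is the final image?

Lens 1: 1/d_i1 = 1/f₁ − 1/d_o1 = 1/(21.0) − 1/(43.8) = 0.02479, so d_i1 = 40.34 cm.
The intermediate image is 40.34 cm to the right of lens 1, which lies 6.040 cm to the right of lens 2 — a virtual object — so d_o2 = −6.040 cm.
Lens 2: 1/d_i2 = 1/f₂ − 1/d_o2 = 1/(6.30) − 1/(-6.040) = 0.3243, so d_i2 = 3.08 cm.
The final image is real, 3.08 cm to the right of lens 2 (overall magnification ≈ -0.47).

3.08 cm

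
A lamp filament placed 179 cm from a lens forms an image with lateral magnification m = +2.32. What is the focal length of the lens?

f = 315 cm (converging)

m = −d_i/d_o ⇒ d_i = −m·d_o = −(+2.32)·(179) = -415.3 cm.
1/f = 1/d_o + 1/d_i = 1/(179) + 1/(-415.3) = 0.003179, so f = 315 cm.
Since f is positive, the lens is converging.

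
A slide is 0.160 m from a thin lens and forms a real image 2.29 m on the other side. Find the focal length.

f = 0.150 m (converging)

Real image ⇒ d_i = +2.29 m.
1/f = 1/d_o + 1/d_i = 1/(0.160) + 1/(2.29) = 6.687, so f = 0.150 m.
Since f is positive, the thin lens is converging.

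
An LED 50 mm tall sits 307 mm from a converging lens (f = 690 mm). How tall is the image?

1/d_i = 1/f − 1/d_o = 1/(690.0) − 1/(307) = -0.001808, so d_i = -553.1 mm.
m = −d_i/d_o = +1.802.
|h_i| = |m|·h_o = 1.802 × 50 = 90.1 mm. The image is virtual, upright and enlarged, on the same side as the object.

90.1 mm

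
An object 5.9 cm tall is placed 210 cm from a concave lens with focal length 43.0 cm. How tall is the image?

For a concave lens, f = -43.0 cm.
1/d_i = 1/f − 1/d_o = 1/(-43.00) − 1/(210) = -0.02802, so d_i = -35.69 cm.
m = −d_i/d_o = +0.1700.
|h_i| = |m|·h_o = 0.1700 × 5.9 = 1.00 cm. The image is virtual, upright and reduced, on the same side as the object.

1.00 cm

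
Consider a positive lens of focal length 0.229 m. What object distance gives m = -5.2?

m = −d_i/d_o ⇒ d_i = −m·d_o.
1/f = 1/d_o + 1/d_i = 1/d_o − 1/(m·d_o) = (1 − 1/m)/d_o, so d_o = f(1 − 1/m) = (0.2290)(1 − 1/(-5.2)) = 0.273 m.

0.273 m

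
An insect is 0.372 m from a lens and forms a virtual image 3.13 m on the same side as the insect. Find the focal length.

Virtual image ⇒ d_i = −3.13 m.
1/f = 1/d_o + 1/d_i = 1/(0.372) + 1/(-3.13) = 2.369, so f = 0.422 m.
Since f is positive, the lens is converging.

f = 0.422 m (converging)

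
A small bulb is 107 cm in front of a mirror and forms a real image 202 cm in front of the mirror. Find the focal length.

Real image ⇒ d_i = +202 cm.
1/f = 1/d_o + 1/d_i = 1/(107) + 1/(202) = 0.01430, so f = 69.9 cm.
Since f is positive, the mirror is concave.

f = 69.9 cm (concave)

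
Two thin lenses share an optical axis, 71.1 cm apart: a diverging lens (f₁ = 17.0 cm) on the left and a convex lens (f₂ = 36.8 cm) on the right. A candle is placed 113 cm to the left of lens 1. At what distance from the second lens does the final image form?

Lens 1 is diverging, so f₁ = −17.0 cm.
Lens 1: 1/d_i1 = 1/f₁ − 1/d_o1 = 1/(-17.0) − 1/(113) = -0.06767, so d_i1 = -14.78 cm.
The intermediate image is 14.78 cm to the left of lens 1 (virtual), which is 71.1 − (-14.78) = 85.88 cm to the left of lens 2, so d_o2 = +85.88 cm.
Lens 2: 1/d_i2 = 1/f₂ − 1/d_o2 = 1/(36.8) − 1/(85.88) = 0.01553, so d_i2 = 64.4 cm.
The final image is real, 64.4 cm to the right of lens 2 (overall magnification ≈ -0.098).

64.4 cm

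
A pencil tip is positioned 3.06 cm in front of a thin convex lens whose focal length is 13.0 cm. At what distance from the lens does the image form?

Lens equation: 1/v = 1/f − 1/u = 1/(13.00) − 1/(3.06) = 0.07692 − 0.3268 = -0.2499, so v = -4.00 cm.
The image is virtual, upright and enlarged, on the same side as the object.

4.00 cm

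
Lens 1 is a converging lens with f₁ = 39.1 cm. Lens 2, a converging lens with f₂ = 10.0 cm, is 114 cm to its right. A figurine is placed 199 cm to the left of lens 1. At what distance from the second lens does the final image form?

11.8 cm

Lens 1: 1/d_i1 = 1/f₁ − 1/d_o1 = 1/(39.1) − 1/(199) = 0.02055, so d_i1 = 48.66 cm.
The intermediate image is 48.66 cm to the right of lens 1, which is 114 − (48.66) = 65.34 cm to the left of lens 2, so d_o2 = +65.34 cm.
Lens 2: 1/d_i2 = 1/f₂ − 1/d_o2 = 1/(10.0) − 1/(65.34) = 0.08470, so d_i2 = 11.8 cm.
The final image is real, 11.8 cm to the right of lens 2 (overall magnification ≈ 0.044).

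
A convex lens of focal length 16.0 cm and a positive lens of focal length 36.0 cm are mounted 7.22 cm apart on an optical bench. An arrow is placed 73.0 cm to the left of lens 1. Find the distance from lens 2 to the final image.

Lens 1: 1/d_i1 = 1/f₁ − 1/d_o1 = 1/(16.0) − 1/(73.0) = 0.04880, so d_i1 = 20.49 cm.
The intermediate image is 20.49 cm to the right of lens 1, which lies 13.27 cm to the right of lens 2 — a virtual object — so d_o2 = −13.27 cm.
Lens 2: 1/d_i2 = 1/f₂ − 1/d_o2 = 1/(36.0) − 1/(-13.27) = 0.1031, so d_i2 = 9.70 cm.
The final image is real, 9.70 cm to the right of lens 2 (overall magnification ≈ -0.21).

9.70 cm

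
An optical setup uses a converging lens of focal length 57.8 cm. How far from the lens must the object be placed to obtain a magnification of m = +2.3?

32.7 cm

m = −d_i/d_o ⇒ d_i = −m·d_o.
1/f = 1/d_o + 1/d_i = 1/d_o − 1/(m·d_o) = (1 − 1/m)/d_o, so d_o = f(1 − 1/m) = (57.80)(1 − 1/(+2.3)) = 32.7 cm.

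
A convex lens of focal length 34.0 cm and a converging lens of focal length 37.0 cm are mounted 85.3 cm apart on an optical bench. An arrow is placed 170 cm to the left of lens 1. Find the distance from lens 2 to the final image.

Lens 1: 1/d_i1 = 1/f₁ − 1/d_o1 = 1/(34.0) − 1/(170) = 0.02353, so d_i1 = 42.50 cm.
The intermediate image is 42.50 cm to the right of lens 1, which is 85.3 − (42.50) = 42.80 cm to the left of lens 2, so d_o2 = +42.80 cm.
Lens 2: 1/d_i2 = 1/f₂ − 1/d_o2 = 1/(37.0) − 1/(42.80) = 0.003663, so d_i2 = 273 cm.
The final image is real, 273 cm to the right of lens 2 (overall magnification ≈ 1.6).

273 cm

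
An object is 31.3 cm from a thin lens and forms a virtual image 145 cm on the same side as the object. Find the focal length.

f = 39.9 cm (converging)

Virtual image ⇒ d_i = −145 cm.
1/f = 1/d_o + 1/d_i = 1/(31.3) + 1/(-145) = 0.02505, so f = 39.9 cm.
Since f is positive, the thin lens is converging.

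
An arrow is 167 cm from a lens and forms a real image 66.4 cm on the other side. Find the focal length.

Real image ⇒ d_i = +66.4 cm.
1/f = 1/d_o + 1/d_i = 1/(167) + 1/(66.4) = 0.02105, so f = 47.5 cm.
Since f is positive, the lens is converging.

f = 47.5 cm (converging)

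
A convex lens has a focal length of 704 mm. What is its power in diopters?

f = 70.4 cm = 0.704 m.
P = 1/f = 1/(0.704 m) = +1.42 D.

P = +1.42 D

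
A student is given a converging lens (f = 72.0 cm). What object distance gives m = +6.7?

m = −d_i/d_o ⇒ d_i = −m·d_o.
1/f = 1/d_o + 1/d_i = 1/d_o − 1/(m·d_o) = (1 − 1/m)/d_o, so d_o = f(1 − 1/m) = (72.00)(1 − 1/(+6.7)) = 61.3 cm.

61.3 cm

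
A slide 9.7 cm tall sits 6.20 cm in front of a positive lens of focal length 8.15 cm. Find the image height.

1/d_i = 1/f − 1/d_o = 1/(8.150) − 1/(6.20) = -0.03859, so d_i = -25.91 cm.
m = −d_i/d_o = +4.179.
|h_i| = |m|·h_o = 4.179 × 9.7 = 40.5 cm. The image is virtual, upright and enlarged, on the same side as the object.

40.5 cm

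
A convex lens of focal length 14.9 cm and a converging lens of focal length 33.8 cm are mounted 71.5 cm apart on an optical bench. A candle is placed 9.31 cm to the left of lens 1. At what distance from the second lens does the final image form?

Lens 1: 1/d_i1 = 1/f₁ − 1/d_o1 = 1/(14.9) − 1/(9.31) = -0.04030, so d_i1 = -24.82 cm.
The intermediate image is 24.82 cm to the left of lens 1 (virtual), which is 71.5 − (-24.82) = 96.32 cm to the left of lens 2, so d_o2 = +96.32 cm.
Lens 2: 1/d_i2 = 1/f₂ − 1/d_o2 = 1/(33.8) − 1/(96.32) = 0.01920, so d_i2 = 52.1 cm.
The final image is real, 52.1 cm to the right of lens 2 (overall magnification ≈ -1.4).

52.1 cm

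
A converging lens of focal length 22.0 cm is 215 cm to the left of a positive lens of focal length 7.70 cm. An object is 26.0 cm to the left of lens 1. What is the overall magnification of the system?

Lens 1: 1/d_i1 = 1/(22.0) − 1/(26.0) = 0.006993, so d_i1 = 143.0 cm; m₁ = −d_i1/d_o1 = -5.500.
d_o2 = 215 − (143.0) = 72.00 cm.
Lens 2: 1/d_i2 = 1/(7.70) − 1/(72.00) = 0.1160, so d_i2 = 8.622 cm; m₂ = −d_i2/d_o2 = -0.1198.
m = m₁·m₂ = (-5.500)(-0.1198) = +0.659.

m = +0.659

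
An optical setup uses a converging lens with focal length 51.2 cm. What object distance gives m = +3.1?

34.7 cm

m = −d_i/d_o ⇒ d_i = −m·d_o.
1/f = 1/d_o + 1/d_i = 1/d_o − 1/(m·d_o) = (1 − 1/m)/d_o, so d_o = f(1 − 1/m) = (51.20)(1 − 1/(+3.1)) = 34.7 cm.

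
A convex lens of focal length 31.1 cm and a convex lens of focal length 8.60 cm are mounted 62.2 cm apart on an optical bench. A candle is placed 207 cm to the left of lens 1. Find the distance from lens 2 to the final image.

13.0 cm

Lens 1: 1/d_i1 = 1/f₁ − 1/d_o1 = 1/(31.1) − 1/(207) = 0.02732, so d_i1 = 36.60 cm.
The intermediate image is 36.60 cm to the right of lens 1, which is 62.2 − (36.60) = 25.60 cm to the left of lens 2, so d_o2 = +25.60 cm.
Lens 2: 1/d_i2 = 1/f₂ − 1/d_o2 = 1/(8.60) − 1/(25.60) = 0.07722, so d_i2 = 13.0 cm.
The final image is real, 13.0 cm to the right of lens 2 (overall magnification ≈ 0.089).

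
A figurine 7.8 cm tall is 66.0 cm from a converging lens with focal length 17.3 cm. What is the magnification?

1/d_i = 1/f − 1/d_o = 1/(17.30) − 1/(66.0) = 0.04265, so d_i = 23.45 cm.
m = −d_i/d_o = −(23.45)/(66.0) = -0.355.
The image is real, inverted and reduced, on the far side of the lens.

m = -0.355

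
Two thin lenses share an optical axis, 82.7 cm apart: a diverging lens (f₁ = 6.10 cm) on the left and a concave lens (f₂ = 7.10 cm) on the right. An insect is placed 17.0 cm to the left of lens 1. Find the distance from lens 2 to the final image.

6.57 cm

Lens 1 is diverging, so f₁ = −6.10 cm.
Lens 1: 1/d_i1 = 1/f₁ − 1/d_o1 = 1/(-6.10) − 1/(17.0) = -0.2228, so d_i1 = -4.489 cm.
The intermediate image is 4.489 cm to the left of lens 1 (virtual), which is 82.7 − (-4.489) = 87.19 cm to the left of lens 2, so d_o2 = +87.19 cm.
Lens 2 is diverging, so f₂ = −7.10 cm.
Lens 2: 1/d_i2 = 1/f₂ − 1/d_o2 = 1/(-7.10) − 1/(87.19) = -0.1523, so d_i2 = -6.57 cm.
The final image is virtual, 6.57 cm to the left of lens 2 (overall magnification ≈ 0.020).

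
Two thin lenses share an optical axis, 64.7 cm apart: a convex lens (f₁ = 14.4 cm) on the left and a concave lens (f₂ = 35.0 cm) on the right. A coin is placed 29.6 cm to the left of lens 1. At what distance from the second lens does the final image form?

17.9 cm

Lens 1: 1/d_i1 = 1/f₁ − 1/d_o1 = 1/(14.4) − 1/(29.6) = 0.03566, so d_i1 = 28.04 cm.
The intermediate image is 28.04 cm to the right of lens 1, which is 64.7 − (28.04) = 36.66 cm to the left of lens 2, so d_o2 = +36.66 cm.
Lens 2 is diverging, so f₂ = −35.0 cm.
Lens 2: 1/d_i2 = 1/f₂ − 1/d_o2 = 1/(-35.0) − 1/(36.66) = -0.05585, so d_i2 = -17.9 cm.
The final image is virtual, 17.9 cm to the left of lens 2 (overall magnification ≈ -0.46).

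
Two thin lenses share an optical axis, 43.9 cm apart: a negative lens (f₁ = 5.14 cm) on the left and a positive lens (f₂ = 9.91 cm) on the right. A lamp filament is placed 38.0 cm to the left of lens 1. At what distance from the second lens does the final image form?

Lens 1 is diverging, so f₁ = −5.14 cm.
Lens 1: 1/d_i1 = 1/f₁ − 1/d_o1 = 1/(-5.14) − 1/(38.0) = -0.2209, so d_i1 = -4.528 cm.
The intermediate image is 4.528 cm to the left of lens 1 (virtual), which is 43.9 − (-4.528) = 48.43 cm to the left of lens 2, so d_o2 = +48.43 cm.
Lens 2: 1/d_i2 = 1/f₂ − 1/d_o2 = 1/(9.91) − 1/(48.43) = 0.08026, so d_i2 = 12.5 cm.
The final image is real, 12.5 cm to the right of lens 2 (overall magnification ≈ -0.031).

12.5 cm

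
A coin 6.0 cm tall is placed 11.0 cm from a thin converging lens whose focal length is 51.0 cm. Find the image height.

7.65 cm

1/d_i = 1/f − 1/d_o = 1/(51.00) − 1/(11.0) = -0.07130, so d_i = -14.03 cm.
m = −d_i/d_o = +1.275.
|h_i| = |m|·h_o = 1.275 × 6.0 = 7.65 cm. The image is virtual, upright and enlarged, on the same side as the object.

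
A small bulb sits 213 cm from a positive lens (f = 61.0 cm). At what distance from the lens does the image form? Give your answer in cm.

85.5 cm

Lens equation: 1/d_i = 1/f − 1/d_o = 1/(61.00) − 1/(213) = 0.01639 − 0.004695 = 0.01170, so d_i = 85.5 cm.
The image is real, inverted and reduced, on the far side of the lens.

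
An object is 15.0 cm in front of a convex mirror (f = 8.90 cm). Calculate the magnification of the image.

m = +0.372

For a convex mirror, f = -8.90 cm.
1/d_i = 1/f − 1/d_o = 1/(-8.900) − 1/(15.0) = -0.1790, so d_i = -5.586 cm.
m = −d_i/d_o = −(-5.586)/(15.0) = +0.372.
The image is virtual, upright and reduced, behind the mirror.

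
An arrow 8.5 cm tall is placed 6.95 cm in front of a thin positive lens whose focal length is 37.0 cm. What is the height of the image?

1/d_i = 1/f − 1/d_o = 1/(37.00) − 1/(6.95) = -0.1169, so d_i = -8.557 cm.
m = −d_i/d_o = +1.231.
|h_i| = |m|·h_o = 1.231 × 8.5 = 10.5 cm. The image is virtual, upright and enlarged, on the same side as the object.

10.5 cm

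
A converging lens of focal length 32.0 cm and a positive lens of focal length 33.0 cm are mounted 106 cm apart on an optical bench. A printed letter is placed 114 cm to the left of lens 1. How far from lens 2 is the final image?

71.2 cm

Lens 1: 1/d_i1 = 1/f₁ − 1/d_o1 = 1/(32.0) − 1/(114) = 0.02248, so d_i1 = 44.49 cm.
The intermediate image is 44.49 cm to the right of lens 1, which is 106 − (44.49) = 61.51 cm to the left of lens 2, so d_o2 = +61.51 cm.
Lens 2: 1/d_i2 = 1/f₂ − 1/d_o2 = 1/(33.0) − 1/(61.51) = 0.01405, so d_i2 = 71.2 cm.
The final image is real, 71.2 cm to the right of lens 2 (overall magnification ≈ 0.45).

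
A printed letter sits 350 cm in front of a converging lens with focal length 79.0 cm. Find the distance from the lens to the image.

Lens equation: 1/q = 1/f − 1/p = 1/(79.00) − 1/(350) = 0.01266 − 0.002857 = 0.009801, so q = 102 cm.
The image is real, inverted and reduced, on the far side of the lens.

102 cm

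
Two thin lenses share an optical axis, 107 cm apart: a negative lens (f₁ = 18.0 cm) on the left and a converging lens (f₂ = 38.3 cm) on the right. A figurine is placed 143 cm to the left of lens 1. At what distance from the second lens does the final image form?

Lens 1 is diverging, so f₁ = −18.0 cm.
Lens 1: 1/d_i1 = 1/f₁ − 1/d_o1 = 1/(-18.0) − 1/(143) = -0.06255, so d_i1 = -15.99 cm.
The intermediate image is 15.99 cm to the left of lens 1 (virtual), which is 107 − (-15.99) = 123.0 cm to the left of lens 2, so d_o2 = +123.0 cm.
Lens 2: 1/d_i2 = 1/f₂ − 1/d_o2 = 1/(38.3) − 1/(123.0) = 0.01798, so d_i2 = 55.6 cm.
The final image is real, 55.6 cm to the right of lens 2 (overall magnification ≈ -0.051).

55.6 cm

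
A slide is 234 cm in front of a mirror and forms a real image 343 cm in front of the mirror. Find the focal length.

f = 139 cm (concave)

Real image ⇒ d_i = +343 cm.
1/f = 1/d_o + 1/d_i = 1/(234) + 1/(343) = 0.007189, so f = 139 cm.
Since f is positive, the mirror is concave.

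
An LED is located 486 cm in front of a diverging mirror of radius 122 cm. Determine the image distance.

f = R/2 = 122/2 = 61.00 cm; for a diverging mirror, f = -61.00 cm.
Mirror equation: 1/q = 1/f − 1/p = 1/(-61.00) − 1/(486) = -0.01639 − 0.002058 = -0.01845, so q = -54.2 cm.
The image is virtual, upright and reduced, behind the mirror.

54.2 cm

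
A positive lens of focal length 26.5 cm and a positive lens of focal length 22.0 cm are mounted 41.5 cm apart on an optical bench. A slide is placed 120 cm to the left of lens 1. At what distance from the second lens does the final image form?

11.4 cm

Lens 1: 1/d_i1 = 1/f₁ − 1/d_o1 = 1/(26.5) − 1/(120) = 0.02940, so d_i1 = 34.01 cm.
The intermediate image is 34.01 cm to the right of lens 1, which is 41.5 − (34.01) = 7.490 cm to the left of lens 2, so d_o2 = +7.490 cm.
Lens 2: 1/d_i2 = 1/f₂ − 1/d_o2 = 1/(22.0) − 1/(7.490) = -0.08806, so d_i2 = -11.4 cm.
The final image is virtual, 11.4 cm to the left of lens 2 (overall magnification ≈ -0.43).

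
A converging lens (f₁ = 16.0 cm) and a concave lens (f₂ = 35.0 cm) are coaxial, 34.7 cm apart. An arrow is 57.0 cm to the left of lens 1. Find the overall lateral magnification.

Lens 1: 1/d_i1 = 1/(16.0) − 1/(57.0) = 0.04496, so d_i1 = 22.24 cm; m₁ = −d_i1/d_o1 = -0.3902.
d_o2 = 34.7 − (22.24) = 12.46 cm.
f₂ = −35.0 cm (diverging).
Lens 2: 1/d_i2 = 1/(-35.0) − 1/(12.46) = -0.1088, so d_i2 = -9.189 cm; m₂ = −d_i2/d_o2 = +0.7375.
m = m₁·m₂ = (-0.3902)(+0.7375) = -0.288.

m = -0.288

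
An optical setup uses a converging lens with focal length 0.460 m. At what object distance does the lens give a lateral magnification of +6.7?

0.391 m

m = −d_i/d_o ⇒ d_i = −m·d_o.
1/f = 1/d_o + 1/d_i = 1/d_o − 1/(m·d_o) = (1 − 1/m)/d_o, so d_o = f(1 − 1/m) = (0.4600)(1 − 1/(+6.7)) = 0.391 m.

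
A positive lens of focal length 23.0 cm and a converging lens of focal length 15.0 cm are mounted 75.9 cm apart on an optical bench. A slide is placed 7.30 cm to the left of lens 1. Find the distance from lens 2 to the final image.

18.1 cm

Lens 1: 1/d_i1 = 1/f₁ − 1/d_o1 = 1/(23.0) − 1/(7.30) = -0.09351, so d_i1 = -10.69 cm.
The intermediate image is 10.69 cm to the left of lens 1 (virtual), which is 75.9 − (-10.69) = 86.59 cm to the left of lens 2, so d_o2 = +86.59 cm.
Lens 2: 1/d_i2 = 1/f₂ − 1/d_o2 = 1/(15.0) − 1/(86.59) = 0.05512, so d_i2 = 18.1 cm.
The final image is real, 18.1 cm to the right of lens 2 (overall magnification ≈ -0.31).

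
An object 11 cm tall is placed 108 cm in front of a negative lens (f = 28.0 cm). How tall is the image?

For a negative lens, f = -28.0 cm.
1/d_i = 1/f − 1/d_o = 1/(-28.00) − 1/(108) = -0.04497, so d_i = -22.24 cm.
m = −d_i/d_o = +0.2059.
|h_i| = |m|·h_o = 0.2059 × 11 = 2.26 cm. The image is virtual, upright and reduced, on the same side as the object.

2.26 cm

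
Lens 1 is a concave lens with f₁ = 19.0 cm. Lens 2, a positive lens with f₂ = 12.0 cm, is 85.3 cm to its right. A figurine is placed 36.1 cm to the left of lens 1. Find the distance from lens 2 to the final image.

13.7 cm

Lens 1 is diverging, so f₁ = −19.0 cm.
Lens 1: 1/d_i1 = 1/f₁ − 1/d_o1 = 1/(-19.0) − 1/(36.1) = -0.08033, so d_i1 = -12.45 cm.
The intermediate image is 12.45 cm to the left of lens 1 (virtual), which is 85.3 − (-12.45) = 97.75 cm to the left of lens 2, so d_o2 = +97.75 cm.
Lens 2: 1/d_i2 = 1/f₂ − 1/d_o2 = 1/(12.0) − 1/(97.75) = 0.07310, so d_i2 = 13.7 cm.
The final image is real, 13.7 cm to the right of lens 2 (overall magnification ≈ -0.048).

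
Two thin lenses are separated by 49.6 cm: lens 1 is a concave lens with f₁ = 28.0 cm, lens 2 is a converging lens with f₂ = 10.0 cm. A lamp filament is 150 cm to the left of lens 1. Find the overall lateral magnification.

m = -0.0249

f₁ = −28.0 cm (diverging).
Lens 1: 1/d_i1 = 1/(-28.0) − 1/(150) = -0.04238, so d_i1 = -23.60 cm; m₁ = −d_i1/d_o1 = +0.1573.
d_o2 = 49.6 − (-23.60) = 73.20 cm.
Lens 2: 1/d_i2 = 1/(10.0) − 1/(73.20) = 0.08634, so d_i2 = 11.58 cm; m₂ = −d_i2/d_o2 = -0.1582.
m = m₁·m₂ = (+0.1573)(-0.1582) = -0.0249.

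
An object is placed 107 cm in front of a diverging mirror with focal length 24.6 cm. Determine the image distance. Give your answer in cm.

20.0 cm

For a diverging mirror, f = -24.6 cm.
Mirror equation: 1/s_i = 1/f − 1/s_o = 1/(-24.60) − 1/(107) = -0.04065 − 0.009346 = -0.05000, so s_i = -20.0 cm.
The image is virtual, upright and reduced, behind the mirror.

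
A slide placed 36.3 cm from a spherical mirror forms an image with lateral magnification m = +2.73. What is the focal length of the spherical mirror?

f = 57.3 cm (concave)

m = −d_i/d_o ⇒ d_i = −m·d_o = −(+2.73)·(36.3) = -99.10 cm.
1/f = 1/d_o + 1/d_i = 1/(36.3) + 1/(-99.10) = 0.01746, so f = 57.3 cm.
Since f is positive, the spherical mirror is concave.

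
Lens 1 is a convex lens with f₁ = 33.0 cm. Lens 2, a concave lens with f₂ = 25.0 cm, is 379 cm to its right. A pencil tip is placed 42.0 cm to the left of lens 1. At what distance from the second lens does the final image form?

Lens 1: 1/d_i1 = 1/f₁ − 1/d_o1 = 1/(33.0) − 1/(42.0) = 0.006494, so d_i1 = 154.0 cm.
The intermediate image is 154.0 cm to the right of lens 1, which is 379 − (154.0) = 225.0 cm to the left of lens 2, so d_o2 = +225.0 cm.
Lens 2 is diverging, so f₂ = −25.0 cm.
Lens 2: 1/d_i2 = 1/f₂ − 1/d_o2 = 1/(-25.0) − 1/(225.0) = -0.04444, so d_i2 = -22.5 cm.
The final image is virtual, 22.5 cm to the left of lens 2 (overall magnification ≈ -0.37).

22.5 cm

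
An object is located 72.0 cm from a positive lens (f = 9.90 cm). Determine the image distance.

Thin-lens equation: 1/s_i = 1/f − 1/s_o = 1/(9.900) − 1/(72.0) = 0.1010 − 0.01389 = 0.08712, so s_i = 11.5 cm.
The image is real, inverted and reduced, on the far side of the lens.

11.5 cm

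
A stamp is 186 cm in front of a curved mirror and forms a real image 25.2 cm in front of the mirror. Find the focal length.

Real image ⇒ d_i = +25.2 cm.
1/f = 1/d_o + 1/d_i = 1/(186) + 1/(25.2) = 0.04506, so f = 22.2 cm.
Since f is positive, the curved mirror is concave.

f = 22.2 cm (concave)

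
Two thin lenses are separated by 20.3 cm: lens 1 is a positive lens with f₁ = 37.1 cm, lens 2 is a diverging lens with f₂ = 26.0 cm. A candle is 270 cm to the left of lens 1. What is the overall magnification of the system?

Lens 1: 1/d_i1 = 1/(37.1) − 1/(270) = 0.02325, so d_i1 = 43.01 cm; m₁ = −d_i1/d_o1 = -0.1593.
d_o2 = 20.3 − (43.01) = -22.71 cm (virtual object).
f₂ = −26.0 cm (diverging).
Lens 2: 1/d_i2 = 1/(-26.0) − 1/(-22.71) = 0.005572, so d_i2 = 179.5 cm; m₂ = −d_i2/d_o2 = +7.903.
m = m₁·m₂ = (-0.1593)(+7.903) = -1.26.

m = -1.26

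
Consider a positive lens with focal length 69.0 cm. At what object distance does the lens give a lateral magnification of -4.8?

83.4 cm

m = −d_i/d_o ⇒ d_i = −m·d_o.
1/f = 1/d_o + 1/d_i = 1/d_o − 1/(m·d_o) = (1 − 1/m)/d_o, so d_o = f(1 − 1/m) = (69.00)(1 − 1/(-4.8)) = 83.4 cm.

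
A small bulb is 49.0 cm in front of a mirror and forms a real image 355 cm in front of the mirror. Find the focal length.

f = 43.1 cm (concave)

Real image ⇒ d_i = +355 cm.
1/f = 1/d_o + 1/d_i = 1/(49.0) + 1/(355) = 0.02323, so f = 43.1 cm.
Since f is positive, the mirror is concave.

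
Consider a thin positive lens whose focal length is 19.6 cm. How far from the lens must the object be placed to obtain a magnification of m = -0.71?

47.2 cm

m = −d_i/d_o ⇒ d_i = −m·d_o.
1/f = 1/d_o + 1/d_i = 1/d_o − 1/(m·d_o) = (1 − 1/m)/d_o, so d_o = f(1 − 1/m) = (19.60)(1 − 1/(-0.71)) = 47.2 cm.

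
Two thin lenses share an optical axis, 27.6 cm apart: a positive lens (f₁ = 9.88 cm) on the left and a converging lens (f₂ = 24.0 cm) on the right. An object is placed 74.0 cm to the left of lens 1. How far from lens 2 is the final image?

Lens 1: 1/d_i1 = 1/f₁ − 1/d_o1 = 1/(9.88) − 1/(74.0) = 0.08770, so d_i1 = 11.40 cm.
The intermediate image is 11.40 cm to the right of lens 1, which is 27.6 − (11.40) = 16.20 cm to the left of lens 2, so d_o2 = +16.20 cm.
Lens 2: 1/d_i2 = 1/f₂ − 1/d_o2 = 1/(24.0) − 1/(16.20) = -0.02006, so d_i2 = -49.8 cm.
The final image is virtual, 49.8 cm to the left of lens 2 (overall magnification ≈ -0.47).

49.8 cm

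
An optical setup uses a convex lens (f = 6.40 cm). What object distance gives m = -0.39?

22.8 cm

m = −d_i/d_o ⇒ d_i = −m·d_o.
1/f = 1/d_o + 1/d_i = 1/d_o − 1/(m·d_o) = (1 − 1/m)/d_o, so d_o = f(1 − 1/m) = (6.400)(1 − 1/(-0.39)) = 22.8 cm.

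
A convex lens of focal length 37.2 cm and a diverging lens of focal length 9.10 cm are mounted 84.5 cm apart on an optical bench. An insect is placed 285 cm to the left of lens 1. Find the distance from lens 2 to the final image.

Lens 1: 1/d_i1 = 1/f₁ − 1/d_o1 = 1/(37.2) − 1/(285) = 0.02337, so d_i1 = 42.78 cm.
The intermediate image is 42.78 cm to the right of lens 1, which is 84.5 − (42.78) = 41.72 cm to the left of lens 2, so d_o2 = +41.72 cm.
Lens 2 is diverging, so f₂ = −9.10 cm.
Lens 2: 1/d_i2 = 1/f₂ − 1/d_o2 = 1/(-9.10) − 1/(41.72) = -0.1339, so d_i2 = -7.47 cm.
The final image is virtual, 7.47 cm to the left of lens 2 (overall magnification ≈ -0.027).

7.47 cm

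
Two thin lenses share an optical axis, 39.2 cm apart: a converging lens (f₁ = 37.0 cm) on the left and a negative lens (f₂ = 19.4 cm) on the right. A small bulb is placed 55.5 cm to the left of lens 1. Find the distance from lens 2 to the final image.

Lens 1: 1/d_i1 = 1/f₁ − 1/d_o1 = 1/(37.0) − 1/(55.5) = 0.009009, so d_i1 = 111.0 cm.
The intermediate image is 111.0 cm to the right of lens 1, which lies 71.80 cm to the right of lens 2 — a virtual object — so d_o2 = −71.80 cm.
Lens 2 is diverging, so f₂ = −19.4 cm.
Lens 2: 1/d_i2 = 1/f₂ − 1/d_o2 = 1/(-19.4) − 1/(-71.80) = -0.03762, so d_i2 = -26.6 cm.
The final image is virtual, 26.6 cm to the left of lens 2 (overall magnification ≈ 0.74).

26.6 cm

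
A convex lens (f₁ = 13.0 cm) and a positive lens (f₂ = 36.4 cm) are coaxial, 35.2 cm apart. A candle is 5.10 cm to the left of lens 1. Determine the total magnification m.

Lens 1: 1/d_i1 = 1/(13.0) − 1/(5.10) = -0.1192, so d_i1 = -8.392 cm; m₁ = −d_i1/d_o1 = +1.645.
d_o2 = 35.2 − (-8.392) = 43.59 cm.
Lens 2: 1/d_i2 = 1/(36.4) − 1/(43.59) = 0.004531, so d_i2 = 220.7 cm; m₂ = −d_i2/d_o2 = -5.063.
m = m₁·m₂ = (+1.645)(-5.063) = -8.33.

m = -8.33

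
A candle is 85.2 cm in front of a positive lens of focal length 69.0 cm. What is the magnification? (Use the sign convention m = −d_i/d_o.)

1/d_i = 1/f − 1/d_o = 1/(69.00) − 1/(85.2) = 0.002756, so d_i = 362.9 cm.
m = −d_i/d_o = −(362.9)/(85.2) = -4.26.
The image is real, inverted and enlarged, on the far side of the lens.

m = -4.26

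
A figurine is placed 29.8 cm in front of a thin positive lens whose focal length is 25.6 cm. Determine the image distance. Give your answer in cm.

Lens equation: 1/s_i = 1/f − 1/s_o = 1/(25.60) − 1/(29.8) = 0.03906 − 0.03356 = 0.005505, so s_i = 182 cm.
The image is real, inverted and enlarged, on the far side of the lens.

182 cm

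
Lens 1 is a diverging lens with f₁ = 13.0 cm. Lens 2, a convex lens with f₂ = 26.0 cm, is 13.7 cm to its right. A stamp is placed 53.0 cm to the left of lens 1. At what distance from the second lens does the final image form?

337 cm

Lens 1 is diverging, so f₁ = −13.0 cm.
Lens 1: 1/d_i1 = 1/f₁ − 1/d_o1 = 1/(-13.0) − 1/(53.0) = -0.09579, so d_i1 = -10.44 cm.
The intermediate image is 10.44 cm to the left of lens 1 (virtual), which is 13.7 − (-10.44) = 24.14 cm to the left of lens 2, so d_o2 = +24.14 cm.
Lens 2: 1/d_i2 = 1/f₂ − 1/d_o2 = 1/(26.0) − 1/(24.14) = -0.002963, so d_i2 = -337 cm.
The final image is virtual, 337 cm to the left of lens 2 (overall magnification ≈ 2.8).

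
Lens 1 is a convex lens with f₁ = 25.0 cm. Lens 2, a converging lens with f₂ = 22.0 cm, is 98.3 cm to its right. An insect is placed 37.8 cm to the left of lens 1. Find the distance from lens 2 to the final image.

218 cm

Lens 1: 1/d_i1 = 1/f₁ − 1/d_o1 = 1/(25.0) − 1/(37.8) = 0.01354, so d_i1 = 73.83 cm.
The intermediate image is 73.83 cm to the right of lens 1, which is 98.3 − (73.83) = 24.47 cm to the left of lens 2, so d_o2 = +24.47 cm.
Lens 2: 1/d_i2 = 1/f₂ − 1/d_o2 = 1/(22.0) − 1/(24.47) = 0.004588, so d_i2 = 218 cm.
The final image is real, 218 cm to the right of lens 2 (overall magnification ≈ 17).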